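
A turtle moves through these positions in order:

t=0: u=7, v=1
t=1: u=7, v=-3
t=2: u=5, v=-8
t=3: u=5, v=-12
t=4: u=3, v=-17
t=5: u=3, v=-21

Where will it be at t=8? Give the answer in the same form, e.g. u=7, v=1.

The moves between consecutive positions are (+0, -4), (-2, -5), (+0, -4), (-2, -5), (+0, -4); they repeat the 2-cycle [(+0, -4), (-2, -5)].
step 6: apply (-2, -5) → u=1, v=-26
step 7: apply (+0, -4) → u=1, v=-30
step 8: apply (-2, -5) → u=-1, v=-35

u=-1, v=-35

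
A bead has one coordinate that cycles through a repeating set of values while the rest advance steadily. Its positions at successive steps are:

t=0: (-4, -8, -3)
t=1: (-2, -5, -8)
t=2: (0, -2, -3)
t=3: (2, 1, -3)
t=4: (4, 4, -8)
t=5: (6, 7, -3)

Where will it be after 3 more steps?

First: linear, +2 per step → 12 at step 8.
Second: linear, +3 per step → 16 at step 8.
Third: cycles through -3, -8, -3 every 3 steps. Step 8 lands at position 2 of the cycle → -3.

(12, 16, -3)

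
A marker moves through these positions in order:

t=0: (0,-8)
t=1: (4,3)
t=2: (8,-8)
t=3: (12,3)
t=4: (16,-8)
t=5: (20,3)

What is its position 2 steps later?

First: linear, +4 per step → 28 at step 7.
Second: cycles through -8, 3 every 2 steps. Step 7 lands at position 1 of the cycle → 3.

(28,3)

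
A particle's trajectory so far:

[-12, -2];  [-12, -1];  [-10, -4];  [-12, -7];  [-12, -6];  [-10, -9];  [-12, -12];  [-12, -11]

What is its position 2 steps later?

The moves between consecutive positions are [+0, +1], [+2, -3], [-2, -3], [+0, +1], [+2, -3], [-2, -3], [+0, +1]; they repeat the 3-cycle [[+0, +1], [+2, -3], [-2, -3]].
step 8: apply [+2, -3] → [-10, -14]
step 9: apply [-2, -3] → [-12, -17]

[-12, -17]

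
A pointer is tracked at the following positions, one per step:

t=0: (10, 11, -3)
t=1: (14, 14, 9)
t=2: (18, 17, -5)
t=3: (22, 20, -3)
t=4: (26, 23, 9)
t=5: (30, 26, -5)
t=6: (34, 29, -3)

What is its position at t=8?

(42, 35, -5)

The first coordinate changes by +4 each step, so at step 8 it is 10 + 8·(4) = 42.
The second coordinate changes by +3 each step, so at step 8 it is 11 + 8·(3) = 35.
The third coordinate repeats the cycle [-3, 9, -5] with period 3; step 8 mod 3 = 2, giving -5.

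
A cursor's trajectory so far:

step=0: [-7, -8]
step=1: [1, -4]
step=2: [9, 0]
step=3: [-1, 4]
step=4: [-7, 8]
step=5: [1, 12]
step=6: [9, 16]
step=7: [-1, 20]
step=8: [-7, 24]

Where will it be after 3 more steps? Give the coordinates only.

[-1, 36]

The first coordinate repeats the cycle [-7, 1, 9, -1] with period 4; step 11 mod 4 = 3, giving -1.
The second coordinate changes by +4 each step, so at step 11 it is -8 + 11·(4) = 36.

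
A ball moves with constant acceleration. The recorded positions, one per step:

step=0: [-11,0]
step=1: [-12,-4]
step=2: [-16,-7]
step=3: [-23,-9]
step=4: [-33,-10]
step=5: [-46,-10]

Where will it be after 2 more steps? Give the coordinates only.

Taking differences between consecutive positions: [-1,-4], [-4,-3], [-7,-2], [-10,-1], [-13,+0]. These grow by [-3,+1] each step.
step 6: [-46,-10] + [-16,+1] → [-62,-9]
step 7: [-62,-9] + [-19,+2] → [-81,-7]

[-81,-7]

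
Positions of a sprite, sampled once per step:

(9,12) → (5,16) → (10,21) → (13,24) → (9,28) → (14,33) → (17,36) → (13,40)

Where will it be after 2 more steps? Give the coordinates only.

(21,48)

Differencing gives (-4,+4), (+5,+5), (+3,+3), (-4,+4), (+5,+5), (+3,+3), (-4,+4). This is the pattern (-4,+4), (+5,+5), (+3,+3) repeated.
step 8: apply (+5,+5) → (18,45)
step 9: apply (+3,+3) → (21,48)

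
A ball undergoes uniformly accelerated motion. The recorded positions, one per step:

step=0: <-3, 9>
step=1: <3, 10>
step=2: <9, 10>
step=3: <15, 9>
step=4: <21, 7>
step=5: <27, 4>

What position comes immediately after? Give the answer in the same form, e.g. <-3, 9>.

<33, 0>

Successive displacements: <+6, +1>, <+6, +0>, <+6, -1>, <+6, -2>, <+6, -3> — each changes by <+0, -1>.
step 6: <27, 4> + <+6, -4> → <33, 0>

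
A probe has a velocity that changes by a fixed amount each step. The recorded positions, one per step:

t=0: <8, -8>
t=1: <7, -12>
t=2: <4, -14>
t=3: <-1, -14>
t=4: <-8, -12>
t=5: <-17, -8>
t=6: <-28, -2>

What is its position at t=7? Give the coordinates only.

<-41, 6>

Successive displacements: <-1, -4>, <-3, -2>, <-5, +0>, <-7, +2>, <-9, +4>, <-11, +6> — each changes by <-2, +2>.
step 7: <-28, -2> + <-13, +8> → <-41, 6>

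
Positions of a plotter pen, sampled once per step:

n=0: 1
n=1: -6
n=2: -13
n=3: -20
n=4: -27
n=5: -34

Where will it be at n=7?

-48

Each step adds -7 to the position.
step 6: -34 − 7 → -41
step 7: -41 − 7 → -48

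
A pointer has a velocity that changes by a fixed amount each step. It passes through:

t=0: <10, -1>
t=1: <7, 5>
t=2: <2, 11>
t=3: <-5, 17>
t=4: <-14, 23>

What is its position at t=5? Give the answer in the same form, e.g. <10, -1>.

First differences are <-3, +6>, <-5, +6>, <-7, +6>, <-9, +6>; their common second difference is <-2, +0> (constant acceleration).
step 5: <-14, 23> + <-11, +6> → <-25, 29>

<-25, 29>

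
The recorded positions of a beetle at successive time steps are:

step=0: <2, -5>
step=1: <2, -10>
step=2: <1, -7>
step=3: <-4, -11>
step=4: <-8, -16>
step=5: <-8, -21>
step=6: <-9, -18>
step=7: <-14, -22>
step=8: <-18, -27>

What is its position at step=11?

Differencing gives <+0, -5>, <-1, +3>, <-5, -4>, <-4, -5>, <+0, -5>, <-1, +3>, <-5, -4>, <-4, -5>. This is the pattern <+0, -5>, <-1, +3>, <-5, -4>, <-4, -5> repeated.
step 9: apply <+0, -5> → <-18, -32>
step 10: apply <-1, +3> → <-19, -29>
step 11: apply <-5, -4> → <-24, -33>

<-24, -33>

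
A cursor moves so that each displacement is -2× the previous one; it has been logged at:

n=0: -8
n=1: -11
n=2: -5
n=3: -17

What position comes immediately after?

7

Consecutive displacements -3, +6, -12 scale by a factor of -2 each step.
step 4: -17 + 24 → 7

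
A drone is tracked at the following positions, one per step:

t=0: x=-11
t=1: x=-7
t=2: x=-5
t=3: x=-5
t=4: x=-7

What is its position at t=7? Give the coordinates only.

x=-25

First differences are +4, +2, +0, -2; their common second difference is -2 (constant acceleration).
step 5: -7 − 4 → x=-11
step 6: -11 − 6 → x=-17
step 7: -17 − 8 → x=-25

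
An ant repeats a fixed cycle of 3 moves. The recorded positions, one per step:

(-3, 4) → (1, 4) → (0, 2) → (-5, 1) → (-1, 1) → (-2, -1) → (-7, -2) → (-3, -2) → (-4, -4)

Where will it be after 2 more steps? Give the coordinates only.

(-5, -5)

Step-to-step displacements: (+4, +0), (-1, -2), (-5, -1), (+4, +0), (-1, -2), (-5, -1), (+4, +0), (-1, -2) — a repeating cycle of length 3.
step 9: apply (-5, -1) → (-9, -5)
step 10: apply (+4, +0) → (-5, -5)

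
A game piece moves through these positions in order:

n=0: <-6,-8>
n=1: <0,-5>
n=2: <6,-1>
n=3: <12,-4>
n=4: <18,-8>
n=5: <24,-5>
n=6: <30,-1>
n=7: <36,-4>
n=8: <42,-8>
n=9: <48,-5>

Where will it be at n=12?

The first coordinate changes by +6 each step, so at step 12 it is -6 + 12·(6) = 66.
The second coordinate repeats the cycle [-8, -5, -1, -4] with period 4; step 12 mod 4 = 0, giving -8.

<66,-8>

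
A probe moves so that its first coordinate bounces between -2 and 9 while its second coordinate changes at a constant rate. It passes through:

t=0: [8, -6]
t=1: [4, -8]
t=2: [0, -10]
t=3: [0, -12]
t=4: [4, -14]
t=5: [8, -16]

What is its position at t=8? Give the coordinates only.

[-2, -22]

The first coordinate reflects between -2 and 9, moving 4 per step.
  step 6: 8 → 6
  step 7: 6 → 2
  step 8: 2 → -2
The second coordinate changes by -2 each step: at step 8 it is -22.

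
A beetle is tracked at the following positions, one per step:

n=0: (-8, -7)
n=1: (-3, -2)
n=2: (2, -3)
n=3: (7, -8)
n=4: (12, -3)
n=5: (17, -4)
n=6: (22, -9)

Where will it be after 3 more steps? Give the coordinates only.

The moves between consecutive positions are (+5, +5), (+5, -1), (+5, -5), (+5, +5), (+5, -1), (+5, -5); they repeat the 3-cycle [(+5, +5), (+5, -1), (+5, -5)].
step 7: apply (+5, +5) → (27, -4)
step 8: apply (+5, -1) → (32, -5)
step 9: apply (+5, -5) → (37, -10)

(37, -10)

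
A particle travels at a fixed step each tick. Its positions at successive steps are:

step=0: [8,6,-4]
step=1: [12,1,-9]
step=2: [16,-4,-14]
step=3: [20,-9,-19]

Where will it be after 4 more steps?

Each step adds [+4,-5,-5] to the position.
step 4: [20,-9,-19] + [+4,-5,-5] → [24,-14,-24]
step 5: [24,-14,-24] + [+4,-5,-5] → [28,-19,-29]
step 6: [28,-19,-29] + [+4,-5,-5] → [32,-24,-34]
step 7: [32,-24,-34] + [+4,-5,-5] → [36,-29,-39]

[36,-29,-39]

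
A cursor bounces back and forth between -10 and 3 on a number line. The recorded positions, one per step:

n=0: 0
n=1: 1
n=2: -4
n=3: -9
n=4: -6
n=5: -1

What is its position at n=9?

-7

The value travels 5 per step and bounces off the walls at -10 and 3.
  step 6: -1 → 2
  step 7: 2 → -3
  step 8: -3 → -8
  step 9: -8 → -7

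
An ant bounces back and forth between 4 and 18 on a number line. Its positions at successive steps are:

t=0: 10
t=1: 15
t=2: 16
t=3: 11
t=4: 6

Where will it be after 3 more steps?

The value travels 5 per step and bounces off the walls at 4 and 18.
  step 5: 6 → 7
  step 6: 7 → 12
  step 7: 12 → 17

17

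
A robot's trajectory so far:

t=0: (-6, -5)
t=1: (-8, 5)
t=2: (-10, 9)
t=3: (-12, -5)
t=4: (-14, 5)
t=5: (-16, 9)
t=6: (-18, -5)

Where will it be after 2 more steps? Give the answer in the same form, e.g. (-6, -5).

First: linear, -2 per step → -22 at step 8.
Second: cycles through -5, 5, 9 every 3 steps. Step 8 lands at position 2 of the cycle → 9.

(-22, 9)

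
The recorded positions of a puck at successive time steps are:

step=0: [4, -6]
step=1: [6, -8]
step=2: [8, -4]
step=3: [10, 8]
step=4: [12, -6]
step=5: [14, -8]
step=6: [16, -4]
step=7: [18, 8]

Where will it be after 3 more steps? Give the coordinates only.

[24, -4]

The first coordinate changes by +2 each step, so at step 10 it is 4 + 10·(2) = 24.
The second coordinate repeats the cycle [-6, -8, -4, 8] with period 4; step 10 mod 4 = 2, giving -4.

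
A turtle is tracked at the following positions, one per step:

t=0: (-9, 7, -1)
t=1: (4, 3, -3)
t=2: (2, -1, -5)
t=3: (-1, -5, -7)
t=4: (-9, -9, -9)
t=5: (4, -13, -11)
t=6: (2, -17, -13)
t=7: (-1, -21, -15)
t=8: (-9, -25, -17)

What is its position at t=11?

(-1, -37, -23)

First: cycles through -9, 4, 2, -1 every 4 steps. Step 11 lands at position 3 of the cycle → -1.
Second: linear, -4 per step → -37 at step 11.
Third: linear, -2 per step → -23 at step 11.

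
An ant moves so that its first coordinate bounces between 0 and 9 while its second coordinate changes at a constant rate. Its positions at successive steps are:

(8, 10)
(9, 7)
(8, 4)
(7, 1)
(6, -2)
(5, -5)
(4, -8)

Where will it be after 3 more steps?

The first coordinate travels 1 per step and bounces off the walls at 0 and 9.
  step 7: 4 → 3
  step 8: 3 → 2
  step 9: 2 → 1
The second coordinate changes by -3 each step: at step 9 it is -17.

(1, -17)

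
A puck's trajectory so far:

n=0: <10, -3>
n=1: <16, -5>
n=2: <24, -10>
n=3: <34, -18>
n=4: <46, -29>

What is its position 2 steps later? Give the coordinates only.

Successive displacements: <+6, -2>, <+8, -5>, <+10, -8>, <+12, -11> — each changes by <+2, -3>.
step 5: <46, -29> + <+14, -14> → <60, -43>
step 6: <60, -43> + <+16, -17> → <76, -60>

<76, -60>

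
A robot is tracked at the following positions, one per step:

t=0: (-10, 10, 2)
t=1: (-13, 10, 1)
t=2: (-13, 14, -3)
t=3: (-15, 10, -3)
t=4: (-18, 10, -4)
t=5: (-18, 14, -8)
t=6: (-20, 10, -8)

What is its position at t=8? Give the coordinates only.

Step-to-step displacements: (-3, +0, -1), (+0, +4, -4), (-2, -4, +0), (-3, +0, -1), (+0, +4, -4), (-2, -4, +0) — a repeating cycle of length 3.
step 7: apply (-3, +0, -1) → (-23, 10, -9)
step 8: apply (+0, +4, -4) → (-23, 14, -13)

(-23, 14, -13)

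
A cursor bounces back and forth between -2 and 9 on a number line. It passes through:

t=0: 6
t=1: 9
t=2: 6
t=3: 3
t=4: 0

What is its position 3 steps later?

The value reflects between -2 and 9, moving 3 per step.
  step 5: 0 → -1
  step 6: -1 → 2
  step 7: 2 → 5

5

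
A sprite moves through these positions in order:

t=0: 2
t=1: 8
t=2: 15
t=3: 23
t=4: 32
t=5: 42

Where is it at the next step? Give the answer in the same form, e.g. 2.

53

Successive displacements: +6, +7, +8, +9, +10 — each changes by +1.
step 6: 42 + 11 → 53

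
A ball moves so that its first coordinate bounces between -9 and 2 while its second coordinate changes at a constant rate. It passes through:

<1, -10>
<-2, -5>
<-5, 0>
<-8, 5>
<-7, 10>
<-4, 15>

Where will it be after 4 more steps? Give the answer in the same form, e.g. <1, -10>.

The first coordinate reflects between -9 and 2, moving 3 per step.
  step 6: -4 → -1
  step 7: -1 → 2
  step 8: 2 → -1
  step 9: -1 → -4
The second coordinate changes by +5 each step: at step 9 it is 35.

<-4, 35>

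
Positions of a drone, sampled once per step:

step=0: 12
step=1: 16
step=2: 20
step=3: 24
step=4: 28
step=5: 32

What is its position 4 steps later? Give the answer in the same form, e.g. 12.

48

The position changes by +4 every step.
step 6: 32 + 4 → 36
step 7: 36 + 4 → 40
step 8: 40 + 4 → 44
step 9: 44 + 4 → 48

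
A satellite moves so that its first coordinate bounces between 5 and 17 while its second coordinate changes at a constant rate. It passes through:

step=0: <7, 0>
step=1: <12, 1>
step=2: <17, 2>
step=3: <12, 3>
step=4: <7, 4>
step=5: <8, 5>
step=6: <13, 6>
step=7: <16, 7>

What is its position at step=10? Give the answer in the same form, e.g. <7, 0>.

The first coordinate reflects between 5 and 17, moving 5 per step.
  step 8: 16 → 11
  step 9: 11 → 6
  step 10: 6 → 9
The second coordinate changes by +1 each step: at step 10 it is 10.

<9, 10>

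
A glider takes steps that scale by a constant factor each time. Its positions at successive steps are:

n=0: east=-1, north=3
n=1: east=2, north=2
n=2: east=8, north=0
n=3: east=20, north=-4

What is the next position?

east=44, north=-12

Consecutive displacements (+3, -1), (+6, -2), (+12, -4) scale by a factor of 2 each step.
step 4: east=20, north=-4 + (+24, -8) → east=44, north=-12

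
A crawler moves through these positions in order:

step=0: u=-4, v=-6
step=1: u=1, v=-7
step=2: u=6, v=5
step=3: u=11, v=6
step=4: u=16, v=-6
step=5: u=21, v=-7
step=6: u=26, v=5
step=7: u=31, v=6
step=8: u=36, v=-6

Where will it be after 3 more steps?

The u coordinate changes by +5 each step, so at step 11 it is -4 + 11·(5) = 51.
The v coordinate repeats the cycle [-6, -7, 5, 6] with period 4; step 11 mod 4 = 3, giving 6.

u=51, v=6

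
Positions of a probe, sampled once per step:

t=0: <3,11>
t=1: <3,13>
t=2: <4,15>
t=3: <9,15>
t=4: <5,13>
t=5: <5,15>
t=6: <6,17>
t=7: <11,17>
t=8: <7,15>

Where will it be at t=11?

Differencing gives <+0,+2>, <+1,+2>, <+5,+0>, <-4,-2>, <+0,+2>, <+1,+2>, <+5,+0>, <-4,-2>. This is the pattern <+0,+2>, <+1,+2>, <+5,+0>, <-4,-2> repeated.
step 9: apply <+0,+2> → <7,17>
step 10: apply <+1,+2> → <8,19>
step 11: apply <+5,+0> → <13,19>

<13,19>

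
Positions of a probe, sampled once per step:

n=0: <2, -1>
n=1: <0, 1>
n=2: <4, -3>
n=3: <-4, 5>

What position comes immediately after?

<12, -11>

Consecutive displacements <-2, +2>, <+4, -4>, <-8, +8> scale by a factor of -2 each step.
step 4: <-4, 5> + <+16, -16> → <12, -11>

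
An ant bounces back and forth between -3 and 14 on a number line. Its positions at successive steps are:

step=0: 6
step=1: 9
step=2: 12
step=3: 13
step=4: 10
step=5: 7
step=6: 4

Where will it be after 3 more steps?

The value travels 3 per step and bounces off the walls at -3 and 14.
  step 7: 4 → 1
  step 8: 1 → -2
  step 9: -2 → -1

-1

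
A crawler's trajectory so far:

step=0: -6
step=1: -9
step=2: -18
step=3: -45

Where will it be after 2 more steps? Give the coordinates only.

-369

The jumps are -3, -9, -27 — a geometric progression with ratio 3.
step 4: -45 − 81 → -126
step 5: -126 − 243 → -369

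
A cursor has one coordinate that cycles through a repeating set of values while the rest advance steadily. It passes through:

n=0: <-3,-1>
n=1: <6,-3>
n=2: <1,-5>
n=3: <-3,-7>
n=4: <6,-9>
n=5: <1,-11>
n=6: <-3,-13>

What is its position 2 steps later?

First: cycles through -3, 6, 1 every 3 steps. Step 8 lands at position 2 of the cycle → 1.
Second: linear, -2 per step → -17 at step 8.

<1,-17>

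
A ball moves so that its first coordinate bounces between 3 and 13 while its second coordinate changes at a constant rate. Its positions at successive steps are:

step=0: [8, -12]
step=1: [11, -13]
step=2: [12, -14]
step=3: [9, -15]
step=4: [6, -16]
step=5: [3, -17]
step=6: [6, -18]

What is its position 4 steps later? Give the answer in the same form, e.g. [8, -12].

The first coordinate travels 3 per step and bounces off the walls at 3 and 13.
  step 7: 6 → 9
  step 8: 9 → 12
  step 9: 12 → 11
  step 10: 11 → 8
The second coordinate changes by -1 each step: at step 10 it is -22.

[8, -22]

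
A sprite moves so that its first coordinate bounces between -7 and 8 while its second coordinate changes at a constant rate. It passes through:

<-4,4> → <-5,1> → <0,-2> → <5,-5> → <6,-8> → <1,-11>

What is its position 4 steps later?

The first coordinate reflects between -7 and 8, moving 5 per step.
  step 6: 1 → -4
  step 7: -4 → -5
  step 8: -5 → 0
  step 9: 0 → 5
The second coordinate changes by -3 each step: at step 9 it is -23.

<5,-23>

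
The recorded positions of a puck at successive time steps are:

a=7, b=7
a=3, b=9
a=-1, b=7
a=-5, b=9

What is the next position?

a=-9, b=7

A: linear, -4 per step → -9 at step 4.
B: cycles through 7, 9 every 2 steps. Step 4 lands at position 0 of the cycle → 7.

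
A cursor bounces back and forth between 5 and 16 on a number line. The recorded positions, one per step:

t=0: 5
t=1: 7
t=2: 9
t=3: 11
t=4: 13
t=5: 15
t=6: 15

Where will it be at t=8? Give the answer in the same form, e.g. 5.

11

The value reflects between 5 and 16, moving 2 per step.
  step 7: 15 → 13
  step 8: 13 → 11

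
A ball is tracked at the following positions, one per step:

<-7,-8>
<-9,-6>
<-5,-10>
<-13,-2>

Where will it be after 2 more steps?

Step-to-step displacements: <-2,+2>, <+4,-4>, <-8,+8>; each is -2× the previous.
step 4: <-13,-2> + <+16,-16> → <3,-18>
step 5: <3,-18> + <-32,+32> → <-29,14>

<-29,14>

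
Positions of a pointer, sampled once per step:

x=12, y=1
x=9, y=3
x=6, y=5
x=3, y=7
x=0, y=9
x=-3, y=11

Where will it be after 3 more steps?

x=-12, y=17

Constant displacement of (-3, +2) per step.
step 6: x=-3, y=11 + (-3, +2) → x=-6, y=13
step 7: x=-6, y=13 + (-3, +2) → x=-9, y=15
step 8: x=-9, y=15 + (-3, +2) → x=-12, y=17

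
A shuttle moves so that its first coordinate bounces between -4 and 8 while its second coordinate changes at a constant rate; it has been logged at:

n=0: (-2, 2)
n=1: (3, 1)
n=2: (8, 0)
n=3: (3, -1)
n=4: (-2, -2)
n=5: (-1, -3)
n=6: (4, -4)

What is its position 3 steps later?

(-3, -7)

The first coordinate reflects between -4 and 8, moving 5 per step.
  step 7: 4 → 7
  step 8: 7 → 2
  step 9: 2 → -3
The second coordinate changes by -1 each step: at step 9 it is -7.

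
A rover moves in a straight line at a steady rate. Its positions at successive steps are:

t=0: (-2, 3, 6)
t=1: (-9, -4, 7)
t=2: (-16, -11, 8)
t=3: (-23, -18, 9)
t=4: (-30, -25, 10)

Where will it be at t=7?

Each step adds (-7, -7, +1) to the position.
step 5: (-30, -25, 10) + (-7, -7, +1) → (-37, -32, 11)
step 6: (-37, -32, 11) + (-7, -7, +1) → (-44, -39, 12)
step 7: (-44, -39, 12) + (-7, -7, +1) → (-51, -46, 13)

(-51, -46, 13)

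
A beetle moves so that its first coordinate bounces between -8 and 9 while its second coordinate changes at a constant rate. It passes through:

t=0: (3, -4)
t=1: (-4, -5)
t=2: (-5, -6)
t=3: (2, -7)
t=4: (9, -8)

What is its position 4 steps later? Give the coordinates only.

The first coordinate travels 7 per step and bounces off the walls at -8 and 9.
  step 5: 9 → 2
  step 6: 2 → -5
  step 7: -5 → -4
  step 8: -4 → 3
The second coordinate changes by -1 each step: at step 8 it is -12.

(3, -12)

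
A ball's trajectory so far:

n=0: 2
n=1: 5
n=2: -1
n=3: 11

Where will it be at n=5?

35

Consecutive displacements +3, -6, +12 scale by a factor of -2 each step.
step 4: 11 − 24 → -13
step 5: -13 + 48 → 35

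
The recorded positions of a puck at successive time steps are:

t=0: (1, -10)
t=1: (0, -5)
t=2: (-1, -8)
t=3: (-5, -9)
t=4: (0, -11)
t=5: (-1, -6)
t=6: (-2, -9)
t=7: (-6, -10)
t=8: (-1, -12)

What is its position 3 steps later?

(-7, -11)

Step-to-step displacements: (-1, +5), (-1, -3), (-4, -1), (+5, -2), (-1, +5), (-1, -3), (-4, -1), (+5, -2) — a repeating cycle of length 4.
step 9: apply (-1, +5) → (-2, -7)
step 10: apply (-1, -3) → (-3, -10)
step 11: apply (-4, -1) → (-7, -11)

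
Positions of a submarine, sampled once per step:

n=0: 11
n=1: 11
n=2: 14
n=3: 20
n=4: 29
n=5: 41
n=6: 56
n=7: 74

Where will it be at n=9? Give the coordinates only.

119

Successive displacements: +0, +3, +6, +9, +12, +15, +18 — each changes by +3.
step 8: 74 + 21 → 95
step 9: 95 + 24 → 119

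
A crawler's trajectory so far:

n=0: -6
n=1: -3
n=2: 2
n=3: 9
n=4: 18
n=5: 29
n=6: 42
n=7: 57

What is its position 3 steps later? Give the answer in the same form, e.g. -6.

114

Taking differences between consecutive positions: +3, +5, +7, +9, +11, +13, +15. These grow by +2 each step.
step 8: 57 + 17 → 74
step 9: 74 + 19 → 93
step 10: 93 + 21 → 114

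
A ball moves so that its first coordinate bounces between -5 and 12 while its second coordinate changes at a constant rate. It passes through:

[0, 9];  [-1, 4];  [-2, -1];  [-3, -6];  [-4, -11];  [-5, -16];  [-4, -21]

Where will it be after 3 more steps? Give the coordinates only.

The first coordinate travels 1 per step and bounces off the walls at -5 and 12.
  step 7: -4 → -3
  step 8: -3 → -2
  step 9: -2 → -1
The second coordinate changes by -5 each step: at step 9 it is -36.

[-1, -36]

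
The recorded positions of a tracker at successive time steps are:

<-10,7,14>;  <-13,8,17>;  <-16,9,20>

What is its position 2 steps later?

Constant displacement of <-3,+1,+3> per step.
step 3: <-16,9,20> + <-3,+1,+3> → <-19,10,23>
step 4: <-19,10,23> + <-3,+1,+3> → <-22,11,26>

<-22,11,26>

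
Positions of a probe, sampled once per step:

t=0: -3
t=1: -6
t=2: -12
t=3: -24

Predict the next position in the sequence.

Step-to-step displacements: -3, -6, -12; each is 2× the previous.
step 4: -24 − 24 → -48

-48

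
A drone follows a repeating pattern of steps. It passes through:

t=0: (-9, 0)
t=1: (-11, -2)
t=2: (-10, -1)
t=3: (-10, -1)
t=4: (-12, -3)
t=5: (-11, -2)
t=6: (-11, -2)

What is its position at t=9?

(-12, -3)

Step-to-step displacements: (-2, -2), (+1, +1), (+0, +0), (-2, -2), (+1, +1), (+0, +0) — a repeating cycle of length 3.
step 7: apply (-2, -2) → (-13, -4)
step 8: apply (+1, +1) → (-12, -3)
step 9: apply (+0, +0) → (-12, -3)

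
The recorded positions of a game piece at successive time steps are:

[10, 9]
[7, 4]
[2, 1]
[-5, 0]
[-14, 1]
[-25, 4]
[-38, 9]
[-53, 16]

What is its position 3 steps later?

[-110, 49]

First differences are [-3, -5], [-5, -3], [-7, -1], [-9, +1], [-11, +3], [-13, +5], [-15, +7]; their common second difference is [-2, +2] (constant acceleration).
step 8: [-53, 16] + [-17, +9] → [-70, 25]
step 9: [-70, 25] + [-19, +11] → [-89, 36]
step 10: [-89, 36] + [-21, +13] → [-110, 49]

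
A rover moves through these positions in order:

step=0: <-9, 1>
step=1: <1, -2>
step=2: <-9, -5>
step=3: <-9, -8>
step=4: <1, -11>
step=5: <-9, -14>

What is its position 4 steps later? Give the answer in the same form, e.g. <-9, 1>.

<-9, -26>

The first coordinate repeats the cycle [-9, 1, -9] with period 3; step 9 mod 3 = 0, giving -9.
The second coordinate changes by -3 each step, so at step 9 it is 1 + 9·(-3) = -26.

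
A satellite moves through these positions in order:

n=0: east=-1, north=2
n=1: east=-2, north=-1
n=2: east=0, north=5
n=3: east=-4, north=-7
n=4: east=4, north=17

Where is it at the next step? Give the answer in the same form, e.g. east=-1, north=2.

east=-12, north=-31

The jumps are (-1,-3), (+2,+6), (-4,-12), (+8,+24) — a geometric progression with ratio -2.
step 5: east=4, north=17 + (-16,-48) → east=-12, north=-31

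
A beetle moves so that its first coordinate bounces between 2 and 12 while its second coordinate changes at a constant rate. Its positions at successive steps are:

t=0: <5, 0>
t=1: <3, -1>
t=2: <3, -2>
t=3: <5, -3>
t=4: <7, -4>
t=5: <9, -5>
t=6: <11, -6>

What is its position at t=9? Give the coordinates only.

The first coordinate reflects between 2 and 12, moving 2 per step.
  step 7: 11 → 11
  step 8: 11 → 9
  step 9: 9 → 7
The second coordinate changes by -1 each step: at step 9 it is -9.

<7, -9>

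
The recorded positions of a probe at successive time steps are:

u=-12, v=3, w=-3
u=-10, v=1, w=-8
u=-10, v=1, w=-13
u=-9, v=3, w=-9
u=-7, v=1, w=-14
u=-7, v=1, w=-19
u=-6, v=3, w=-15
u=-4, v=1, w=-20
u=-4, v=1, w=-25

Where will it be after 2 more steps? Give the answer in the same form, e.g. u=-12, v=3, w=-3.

u=-1, v=1, w=-26

Step-to-step displacements: (+2, -2, -5), (+0, +0, -5), (+1, +2, +4), (+2, -2, -5), (+0, +0, -5), (+1, +2, +4), (+2, -2, -5), (+0, +0, -5) — a repeating cycle of length 3.
step 9: apply (+1, +2, +4) → u=-3, v=3, w=-21
step 10: apply (+2, -2, -5) → u=-1, v=1, w=-26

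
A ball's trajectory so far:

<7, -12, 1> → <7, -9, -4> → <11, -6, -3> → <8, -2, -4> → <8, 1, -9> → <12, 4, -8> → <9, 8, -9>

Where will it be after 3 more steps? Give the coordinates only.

Differencing gives <+0, +3, -5>, <+4, +3, +1>, <-3, +4, -1>, <+0, +3, -5>, <+4, +3, +1>, <-3, +4, -1>. This is the pattern <+0, +3, -5>, <+4, +3, +1>, <-3, +4, -1> repeated.
step 7: apply <+0, +3, -5> → <9, 11, -14>
step 8: apply <+4, +3, +1> → <13, 14, -13>
step 9: apply <-3, +4, -1> → <10, 18, -14>

<10, 18, -14>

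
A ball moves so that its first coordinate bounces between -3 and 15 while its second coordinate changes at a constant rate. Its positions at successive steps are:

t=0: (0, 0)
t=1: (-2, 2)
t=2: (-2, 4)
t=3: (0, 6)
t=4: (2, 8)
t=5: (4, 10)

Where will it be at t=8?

(10, 16)

The first coordinate travels 2 per step and bounces off the walls at -3 and 15.
  step 6: 4 → 6
  step 7: 6 → 8
  step 8: 8 → 10
The second coordinate changes by +2 each step: at step 8 it is 16.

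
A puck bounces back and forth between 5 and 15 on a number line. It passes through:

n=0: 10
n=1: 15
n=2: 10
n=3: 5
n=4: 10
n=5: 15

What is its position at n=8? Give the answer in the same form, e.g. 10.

The value reflects between 5 and 15, moving 5 per step.
  step 6: 15 → 10
  step 7: 10 → 5
  step 8: 5 → 10

10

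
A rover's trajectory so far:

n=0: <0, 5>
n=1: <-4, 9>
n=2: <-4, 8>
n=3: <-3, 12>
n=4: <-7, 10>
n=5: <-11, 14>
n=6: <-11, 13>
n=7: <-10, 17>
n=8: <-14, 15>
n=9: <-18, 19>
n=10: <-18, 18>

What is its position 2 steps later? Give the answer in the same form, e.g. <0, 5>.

Step-to-step displacements: <-4, +4>, <+0, -1>, <+1, +4>, <-4, -2>, <-4, +4>, <+0, -1>, <+1, +4>, <-4, -2>, <-4, +4>, <+0, -1> — a repeating cycle of length 4.
step 11: apply <+1, +4> → <-17, 22>
step 12: apply <-4, -2> → <-21, 20>

<-21, 20>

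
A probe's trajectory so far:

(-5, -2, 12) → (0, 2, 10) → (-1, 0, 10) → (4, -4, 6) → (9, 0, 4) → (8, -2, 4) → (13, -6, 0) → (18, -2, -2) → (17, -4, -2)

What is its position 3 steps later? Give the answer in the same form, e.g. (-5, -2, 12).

The moves between consecutive positions are (+5, +4, -2), (-1, -2, +0), (+5, -4, -4), (+5, +4, -2), (-1, -2, +0), (+5, -4, -4), (+5, +4, -2), (-1, -2, +0); they repeat the 3-cycle [(+5, +4, -2), (-1, -2, +0), (+5, -4, -4)].
step 9: apply (+5, -4, -4) → (22, -8, -6)
step 10: apply (+5, +4, -2) → (27, -4, -8)
step 11: apply (-1, -2, +0) → (26, -6, -8)

(26, -6, -8)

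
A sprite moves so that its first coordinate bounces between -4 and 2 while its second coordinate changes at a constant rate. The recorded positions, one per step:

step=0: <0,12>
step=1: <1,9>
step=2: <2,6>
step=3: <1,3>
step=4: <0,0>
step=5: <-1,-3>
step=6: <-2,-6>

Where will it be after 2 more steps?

The first coordinate reflects between -4 and 2, moving 1 per step.
  step 7: -2 → -3
  step 8: -3 → -4
The second coordinate changes by -3 each step: at step 8 it is -12.

<-4,-12>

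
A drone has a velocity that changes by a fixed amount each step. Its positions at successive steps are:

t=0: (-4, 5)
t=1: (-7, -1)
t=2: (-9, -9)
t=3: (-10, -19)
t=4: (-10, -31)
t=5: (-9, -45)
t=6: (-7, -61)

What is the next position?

First differences are (-3, -6), (-2, -8), (-1, -10), (+0, -12), (+1, -14), (+2, -16); their common second difference is (+1, -2) (constant acceleration).
step 7: (-7, -61) + (+3, -18) → (-4, -79)

(-4, -79)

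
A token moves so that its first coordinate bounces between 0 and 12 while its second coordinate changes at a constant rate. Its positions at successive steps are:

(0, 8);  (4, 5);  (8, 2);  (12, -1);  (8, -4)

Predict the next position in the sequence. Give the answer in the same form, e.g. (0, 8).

The first coordinate reflects between 0 and 12, moving 4 per step.
  step 5: 8 → 4
The second coordinate changes by -3 each step: at step 5 it is -7.

(4, -7)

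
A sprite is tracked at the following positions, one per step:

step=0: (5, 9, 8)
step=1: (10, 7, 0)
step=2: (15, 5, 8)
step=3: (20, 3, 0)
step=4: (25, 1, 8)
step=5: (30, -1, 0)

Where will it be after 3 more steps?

The first coordinate changes by +5 each step, so at step 8 it is 5 + 8·(5) = 45.
The second coordinate changes by -2 each step, so at step 8 it is 9 + 8·(-2) = -7.
The third coordinate repeats the cycle [8, 0] with period 2; step 8 mod 2 = 0, giving 8.

(45, -7, 8)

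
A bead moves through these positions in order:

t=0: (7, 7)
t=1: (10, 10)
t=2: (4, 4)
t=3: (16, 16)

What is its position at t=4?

(-8, -8)

Consecutive displacements (+3, +3), (-6, -6), (+12, +12) scale by a factor of -2 each step.
step 4: (16, 16) + (-24, -24) → (-8, -8)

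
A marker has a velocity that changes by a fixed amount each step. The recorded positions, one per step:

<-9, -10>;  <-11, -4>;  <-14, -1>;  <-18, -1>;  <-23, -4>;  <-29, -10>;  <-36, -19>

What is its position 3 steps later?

Taking differences between consecutive positions: <-2, +6>, <-3, +3>, <-4, +0>, <-5, -3>, <-6, -6>, <-7, -9>. These grow by <-1, -3> each step.
step 7: <-36, -19> + <-8, -12> → <-44, -31>
step 8: <-44, -31> + <-9, -15> → <-53, -46>
step 9: <-53, -46> + <-10, -18> → <-63, -64>

<-63, -64>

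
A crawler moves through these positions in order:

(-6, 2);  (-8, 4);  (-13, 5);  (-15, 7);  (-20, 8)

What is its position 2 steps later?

(-27, 11)

Differencing gives (-2, +2), (-5, +1), (-2, +2), (-5, +1). This is the pattern (-2, +2), (-5, +1) repeated.
step 5: apply (-2, +2) → (-22, 10)
step 6: apply (-5, +1) → (-27, 11)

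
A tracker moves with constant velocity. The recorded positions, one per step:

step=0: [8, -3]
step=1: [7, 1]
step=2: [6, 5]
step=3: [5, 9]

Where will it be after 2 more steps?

Each step adds [-1, +4] to the position.
step 4: [5, 9] + [-1, +4] → [4, 13]
step 5: [4, 13] + [-1, +4] → [3, 17]

[3, 17]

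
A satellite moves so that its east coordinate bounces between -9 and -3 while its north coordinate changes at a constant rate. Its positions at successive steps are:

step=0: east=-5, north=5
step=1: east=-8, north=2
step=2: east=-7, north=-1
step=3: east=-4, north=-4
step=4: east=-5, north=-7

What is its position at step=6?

The east coordinate reflects between -9 and -3, moving 3 per step.
  step 5: -5 → -8
  step 6: -8 → -7
The north coordinate changes by -3 each step: at step 6 it is -13.

east=-7, north=-13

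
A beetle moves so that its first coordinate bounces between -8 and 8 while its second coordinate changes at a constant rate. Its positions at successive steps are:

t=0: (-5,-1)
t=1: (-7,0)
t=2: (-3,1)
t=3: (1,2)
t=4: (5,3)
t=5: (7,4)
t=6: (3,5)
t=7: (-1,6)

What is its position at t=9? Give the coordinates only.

(-7,8)

The first coordinate travels 4 per step and bounces off the walls at -8 and 8.
  step 8: -1 → -5
  step 9: -5 → -7
The second coordinate changes by +1 each step: at step 9 it is 8.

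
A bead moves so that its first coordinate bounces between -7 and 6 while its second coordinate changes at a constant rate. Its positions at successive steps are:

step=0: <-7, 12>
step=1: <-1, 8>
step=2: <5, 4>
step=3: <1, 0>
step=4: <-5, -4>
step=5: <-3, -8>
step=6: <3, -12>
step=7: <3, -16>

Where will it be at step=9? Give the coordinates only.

<-5, -24>

The first coordinate travels 6 per step and bounces off the walls at -7 and 6.
  step 8: 3 → -3
  step 9: -3 → -5
The second coordinate changes by -4 each step: at step 9 it is -24.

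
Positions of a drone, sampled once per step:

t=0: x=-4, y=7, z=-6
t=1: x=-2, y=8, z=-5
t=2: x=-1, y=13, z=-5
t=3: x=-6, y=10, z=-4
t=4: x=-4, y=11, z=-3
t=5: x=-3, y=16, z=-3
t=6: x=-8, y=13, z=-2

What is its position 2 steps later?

x=-5, y=19, z=-1

Differencing gives (+2, +1, +1), (+1, +5, +0), (-5, -3, +1), (+2, +1, +1), (+1, +5, +0), (-5, -3, +1). This is the pattern (+2, +1, +1), (+1, +5, +0), (-5, -3, +1) repeated.
step 7: apply (+2, +1, +1) → x=-6, y=14, z=-1
step 8: apply (+1, +5, +0) → x=-5, y=19, z=-1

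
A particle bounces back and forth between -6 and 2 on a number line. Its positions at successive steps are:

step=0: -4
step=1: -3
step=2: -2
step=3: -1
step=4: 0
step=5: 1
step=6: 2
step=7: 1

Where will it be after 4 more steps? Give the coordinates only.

-3

The value reflects between -6 and 2, moving 1 per step.
  step 8: 1 → 0
  step 9: 0 → -1
  step 10: -1 → -2
  step 11: -2 → -3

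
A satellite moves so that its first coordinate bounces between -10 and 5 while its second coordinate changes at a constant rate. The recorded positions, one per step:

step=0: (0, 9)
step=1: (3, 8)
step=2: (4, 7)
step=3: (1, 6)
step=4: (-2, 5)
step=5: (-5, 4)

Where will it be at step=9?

The first coordinate travels 3 per step and bounces off the walls at -10 and 5.
  step 6: -5 → -8
  step 7: -8 → -9
  step 8: -9 → -6
  step 9: -6 → -3
The second coordinate changes by -1 each step: at step 9 it is 0.

(-3, 0)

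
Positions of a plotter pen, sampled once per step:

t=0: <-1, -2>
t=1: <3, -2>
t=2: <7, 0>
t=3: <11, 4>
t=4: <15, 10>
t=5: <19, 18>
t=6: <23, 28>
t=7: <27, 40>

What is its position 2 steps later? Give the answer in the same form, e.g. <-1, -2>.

Taking differences between consecutive positions: <+4, +0>, <+4, +2>, <+4, +4>, <+4, +6>, <+4, +8>, <+4, +10>, <+4, +12>. These grow by <+0, +2> each step.
step 8: <27, 40> + <+4, +14> → <31, 54>
step 9: <31, 54> + <+4, +16> → <35, 70>

<35, 70>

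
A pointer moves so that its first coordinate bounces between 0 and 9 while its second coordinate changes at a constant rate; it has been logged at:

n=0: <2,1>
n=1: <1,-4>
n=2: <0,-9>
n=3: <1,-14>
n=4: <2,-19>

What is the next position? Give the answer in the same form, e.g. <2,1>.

<3,-24>

The first coordinate reflects between 0 and 9, moving 1 per step.
  step 5: 2 → 3
The second coordinate changes by -5 each step: at step 5 it is -24.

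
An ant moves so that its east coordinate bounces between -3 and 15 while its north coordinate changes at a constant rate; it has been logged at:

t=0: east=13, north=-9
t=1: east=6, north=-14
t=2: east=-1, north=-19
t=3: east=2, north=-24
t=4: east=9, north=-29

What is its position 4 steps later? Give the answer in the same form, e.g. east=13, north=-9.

east=1, north=-49

The east coordinate travels 7 per step and bounces off the walls at -3 and 15.
  step 5: 9 → 14
  step 6: 14 → 7
  step 7: 7 → 0
  step 8: 0 → 1
The north coordinate changes by -5 each step: at step 8 it is -49.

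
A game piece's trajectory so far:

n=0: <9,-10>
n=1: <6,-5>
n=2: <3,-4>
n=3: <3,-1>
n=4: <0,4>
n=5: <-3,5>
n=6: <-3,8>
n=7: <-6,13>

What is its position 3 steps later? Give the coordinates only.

The moves between consecutive positions are <-3,+5>, <-3,+1>, <+0,+3>, <-3,+5>, <-3,+1>, <+0,+3>, <-3,+5>; they repeat the 3-cycle [<-3,+5>, <-3,+1>, <+0,+3>].
step 8: apply <-3,+1> → <-9,14>
step 9: apply <+0,+3> → <-9,17>
step 10: apply <-3,+5> → <-12,22>

<-12,22>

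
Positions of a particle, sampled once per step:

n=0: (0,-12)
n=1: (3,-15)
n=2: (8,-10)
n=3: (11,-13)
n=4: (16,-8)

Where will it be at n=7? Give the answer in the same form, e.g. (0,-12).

Differencing gives (+3,-3), (+5,+5), (+3,-3), (+5,+5). This is the pattern (+3,-3), (+5,+5) repeated.
step 5: apply (+3,-3) → (19,-11)
step 6: apply (+5,+5) → (24,-6)
step 7: apply (+3,-3) → (27,-9)

(27,-9)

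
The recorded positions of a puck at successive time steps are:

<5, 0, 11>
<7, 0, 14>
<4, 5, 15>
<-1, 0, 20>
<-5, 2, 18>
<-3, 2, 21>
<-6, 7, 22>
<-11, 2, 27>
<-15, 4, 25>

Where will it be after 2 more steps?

<-16, 9, 29>

Differencing gives <+2, +0, +3>, <-3, +5, +1>, <-5, -5, +5>, <-4, +2, -2>, <+2, +0, +3>, <-3, +5, +1>, <-5, -5, +5>, <-4, +2, -2>. This is the pattern <+2, +0, +3>, <-3, +5, +1>, <-5, -5, +5>, <-4, +2, -2> repeated.
step 9: apply <+2, +0, +3> → <-13, 4, 28>
step 10: apply <-3, +5, +1> → <-16, 9, 29>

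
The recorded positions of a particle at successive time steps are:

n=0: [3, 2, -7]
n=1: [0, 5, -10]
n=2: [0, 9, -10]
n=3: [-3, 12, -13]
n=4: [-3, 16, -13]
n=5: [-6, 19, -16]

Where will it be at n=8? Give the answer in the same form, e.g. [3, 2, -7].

The moves between consecutive positions are [-3, +3, -3], [+0, +4, +0], [-3, +3, -3], [+0, +4, +0], [-3, +3, -3]; they repeat the 2-cycle [[-3, +3, -3], [+0, +4, +0]].
step 6: apply [+0, +4, +0] → [-6, 23, -16]
step 7: apply [-3, +3, -3] → [-9, 26, -19]
step 8: apply [+0, +4, +0] → [-9, 30, -19]

[-9, 30, -19]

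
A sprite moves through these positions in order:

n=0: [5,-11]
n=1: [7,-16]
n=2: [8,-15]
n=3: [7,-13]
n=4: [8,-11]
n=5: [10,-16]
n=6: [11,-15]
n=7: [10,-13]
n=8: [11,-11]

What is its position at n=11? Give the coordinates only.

Step-to-step displacements: [+2,-5], [+1,+1], [-1,+2], [+1,+2], [+2,-5], [+1,+1], [-1,+2], [+1,+2] — a repeating cycle of length 4.
step 9: apply [+2,-5] → [13,-16]
step 10: apply [+1,+1] → [14,-15]
step 11: apply [-1,+2] → [13,-13]

[13,-13]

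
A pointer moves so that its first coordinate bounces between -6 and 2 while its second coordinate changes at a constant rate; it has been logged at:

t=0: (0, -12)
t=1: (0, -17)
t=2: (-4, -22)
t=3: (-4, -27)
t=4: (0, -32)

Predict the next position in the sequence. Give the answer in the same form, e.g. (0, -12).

(0, -37)

The first coordinate travels 4 per step and bounces off the walls at -6 and 2.
  step 5: 0 → 0
The second coordinate changes by -5 each step: at step 5 it is -37.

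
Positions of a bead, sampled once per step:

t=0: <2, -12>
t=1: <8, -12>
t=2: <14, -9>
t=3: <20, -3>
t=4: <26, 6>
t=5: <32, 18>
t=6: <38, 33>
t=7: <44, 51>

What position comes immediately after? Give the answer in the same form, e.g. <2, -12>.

Successive displacements: <+6, +0>, <+6, +3>, <+6, +6>, <+6, +9>, <+6, +12>, <+6, +15>, <+6, +18> — each changes by <+0, +3>.
step 8: <44, 51> + <+6, +21> → <50, 72>

<50, 72>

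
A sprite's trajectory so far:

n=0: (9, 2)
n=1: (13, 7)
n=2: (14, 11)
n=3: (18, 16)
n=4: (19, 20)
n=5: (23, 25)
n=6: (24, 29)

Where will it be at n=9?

(33, 43)

The moves between consecutive positions are (+4, +5), (+1, +4), (+4, +5), (+1, +4), (+4, +5), (+1, +4); they repeat the 2-cycle [(+4, +5), (+1, +4)].
step 7: apply (+4, +5) → (28, 34)
step 8: apply (+1, +4) → (29, 38)
step 9: apply (+4, +5) → (33, 43)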